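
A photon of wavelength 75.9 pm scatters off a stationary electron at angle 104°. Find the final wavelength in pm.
78.9133 pm

Using the Compton scattering formula:
λ' = λ + Δλ = λ + λ_C(1 - cos θ)

Given:
- Initial wavelength λ = 75.9 pm
- Scattering angle θ = 104°
- Compton wavelength λ_C ≈ 2.4263 pm

Calculate the shift:
Δλ = 2.4263 × (1 - cos(104°))
Δλ = 2.4263 × 1.2419
Δλ = 3.0133 pm

Final wavelength:
λ' = 75.9 + 3.0133 = 78.9133 pm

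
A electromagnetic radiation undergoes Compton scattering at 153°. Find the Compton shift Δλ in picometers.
4.5882 pm

Using the Compton scattering formula:
Δλ = λ_C(1 - cos θ)

where λ_C = h/(m_e·c) ≈ 2.4263 pm is the Compton wavelength of an electron.

For θ = 153°:
cos(153°) = -0.8910
1 - cos(153°) = 1.8910

Δλ = 2.4263 × 1.8910
Δλ = 4.5882 pm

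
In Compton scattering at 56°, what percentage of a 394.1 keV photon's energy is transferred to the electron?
0.2537 (or 25.37%)

Calculate initial and final photon energies:

Initial: E₀ = 394.1 keV → λ₀ = 3.1460 pm
Compton shift: Δλ = 1.0695 pm
Final wavelength: λ' = 4.2155 pm
Final energy: E' = 294.1120 keV

Fractional energy loss:
(E₀ - E')/E₀ = (394.1000 - 294.1120)/394.1000
= 99.9880/394.1000
= 0.2537
= 25.37%

(Intermediate values are shown rounded; full precision is carried through to the final answer.)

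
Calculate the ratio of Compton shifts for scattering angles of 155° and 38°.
155° produces the larger shift by a factor of 8.992

Calculate both shifts using Δλ = λ_C(1 - cos θ):

For θ₁ = 38°:
Δλ₁ = 2.4263 × (1 - cos(38°))
Δλ₁ = 2.4263 × 0.2120
Δλ₁ = 0.5144 pm

For θ₂ = 155°:
Δλ₂ = 2.4263 × (1 - cos(155°))
Δλ₂ = 2.4263 × 1.9063
Δλ₂ = 4.6253 pm

The 155° angle produces the larger shift.
Ratio: 4.6253/0.5144 = 8.992

(Intermediate values are shown rounded; full precision is carried through to the final answer.)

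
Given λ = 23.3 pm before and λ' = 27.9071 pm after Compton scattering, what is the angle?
154.00°

First find the wavelength shift:
Δλ = λ' - λ = 27.9071 - 23.3 = 4.6071 pm

Using Δλ = λ_C(1 - cos θ), with λ_C = h/(m_e·c) ≈ 2.42631024 pm:
cos θ = 1 - Δλ/λ_C
cos θ = 1 - 4.6071/2.42631024
cos θ = -0.898809

θ = arccos(-0.898809)
θ = 154.00°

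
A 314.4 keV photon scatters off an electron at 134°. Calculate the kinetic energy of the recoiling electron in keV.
160.4834 keV

By energy conservation: K_e = E_initial - E_final

First find the scattered photon energy:
Initial wavelength: λ = hc/E = 3.9435 pm
Compton shift: Δλ = λ_C(1 - cos(134°)) = 4.1118 pm
Final wavelength: λ' = 3.9435 + 4.1118 = 8.0553 pm
Final photon energy: E' = hc/λ' = 153.9166 keV

Electron kinetic energy:
K_e = E - E' = 314.4000 - 153.9166 = 160.4834 keV

(Intermediate values are shown rounded; full precision is carried through to the final answer.)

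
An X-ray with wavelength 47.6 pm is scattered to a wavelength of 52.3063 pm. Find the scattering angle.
160.00°

First find the wavelength shift:
Δλ = λ' - λ = 52.3063 - 47.6 = 4.7063 pm

Using Δλ = λ_C(1 - cos θ), with λ_C = h/(m_e·c) ≈ 2.42631024 pm:
cos θ = 1 - Δλ/λ_C
cos θ = 1 - 4.7063/2.42631024
cos θ = -0.939694

θ = arccos(-0.939694)
θ = 160.00°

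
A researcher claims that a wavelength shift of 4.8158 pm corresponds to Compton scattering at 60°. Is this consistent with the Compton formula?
No, inconsistent

Calculate the expected shift for θ = 60°:

Δλ_expected = λ_C(1 - cos(60°))
Δλ_expected = 2.4263 × (1 - cos(60°))
Δλ_expected = 2.4263 × 0.5000
Δλ_expected = 1.2132 pm

Given shift: 4.8158 pm
Expected shift: 1.2132 pm
Difference: 3.6026 pm

The values do not match. The given shift corresponds to θ ≈ 170.0°, not 60°.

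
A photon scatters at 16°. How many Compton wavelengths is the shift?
0.0387 λ_C

The Compton shift formula is:
Δλ = λ_C(1 - cos θ)

Dividing both sides by λ_C:
Δλ/λ_C = 1 - cos θ

For θ = 16°:
Δλ/λ_C = 1 - cos(16°)
Δλ/λ_C = 1 - 0.9613
Δλ/λ_C = 0.0387

This means the shift is 0.0387 × λ_C = 0.0940 pm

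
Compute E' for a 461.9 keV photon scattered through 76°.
274.0858 keV

First convert energy to wavelength:
λ = hc/E, with hc ≈ 1239.842 keV·pm (i.e. 1239.842 eV·nm)

For E = 461.9 keV = 461900 eV:
λ = 1239.842 keV·pm / 461.9 keV
λ = 2.6842 pm

Calculate the Compton shift:
Δλ = λ_C(1 - cos(76°)) = 2.4263 × 0.7581
Δλ = 1.8393 pm

Final wavelength:
λ' = 2.6842 + 1.8393 = 4.5236 pm

Final energy:
E' = hc/λ' = 1239.842 / 4.5236 = 274.0858 keV

(Intermediate values are shown rounded; full precision is carried through to the final answer.)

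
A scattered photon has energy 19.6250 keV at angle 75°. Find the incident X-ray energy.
20.2000 keV

Convert final energy to wavelength (hc ≈ 1239.842 keV·pm):
λ' = hc/E' = 1239.842 / 19.6250 = 63.1767 pm

Calculate the Compton shift:
Δλ = λ_C(1 - cos(75°))
Δλ = 2.4263 × (1 - cos(75°))
Δλ = 1.7983 pm

Initial wavelength:
λ = λ' - Δλ = 63.1767 - 1.7983 = 61.3783 pm

Initial energy:
E = hc/λ = 1239.842 / 61.3783 = 20.2000 keV

(Intermediate values are shown rounded; full precision is carried through to the final answer.)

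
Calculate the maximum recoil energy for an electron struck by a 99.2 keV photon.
27.7436 keV

Maximum energy transfer occurs at θ = 180° (backscattering).

Initial photon: E₀ = 99.2 keV → λ₀ = 12.4984 pm

Maximum Compton shift (at 180°):
Δλ_max = 2λ_C = 2 × 2.4263 = 4.8526 pm

Final wavelength:
λ' = 12.4984 + 4.8526 = 17.3510 pm

Minimum photon energy (maximum energy to electron):
E'_min = hc/λ' = 71.4564 keV

Maximum electron kinetic energy:
K_max = E₀ - E'_min = 99.2000 - 71.4564 = 27.7436 keV

(Intermediate values are shown rounded; full precision is carried through to the final answer.)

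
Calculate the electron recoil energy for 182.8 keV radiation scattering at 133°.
68.6714 keV

By energy conservation: K_e = E_initial - E_final

First find the scattered photon energy:
Initial wavelength: λ = hc/E = 6.7825 pm
Compton shift: Δλ = λ_C(1 - cos(133°)) = 4.0810 pm
Final wavelength: λ' = 6.7825 + 4.0810 = 10.8636 pm
Final photon energy: E' = hc/λ' = 114.1286 keV

Electron kinetic energy:
K_e = E - E' = 182.8000 - 114.1286 = 68.6714 keV

(Intermediate values are shown rounded; full precision is carried through to the final answer.)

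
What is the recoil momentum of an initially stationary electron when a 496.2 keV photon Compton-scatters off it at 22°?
9.9356e-23 kg·m/s

The electron is initially at rest, so by conservation of momentum:
p⃗_e = p⃗₀ − p⃗'  (incident photon momentum minus scattered photon momentum)

Photon momentum magnitudes (p = h/λ = E/c):
λ₀ = hc/E₀ = 2.4987 pm → p₀ = h/λ₀ = 2.6518e-22 kg·m/s
Δλ = λ_C(1 − cos 22°) = 0.1767 pm
λ' = 2.6753 pm → p' = h/λ' = 2.4767e-22 kg·m/s

The scattered photon makes angle θ = 22° with the incident direction, so by the law of cosines:
|p⃗_e|² = p₀² + p'² − 2p₀p'cos θ
|p⃗_e|² = (2.6518e-22)² + (2.4767e-22)² − 2·2.6518e-22·2.4767e-22·cos(22°)
|p⃗_e| = 9.9356e-23 kg·m/s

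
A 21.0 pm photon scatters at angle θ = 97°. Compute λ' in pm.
23.7220 pm

Using the Compton scattering formula:
λ' = λ + Δλ = λ + λ_C(1 - cos θ)

Given:
- Initial wavelength λ = 21.0 pm
- Scattering angle θ = 97°
- Compton wavelength λ_C ≈ 2.4263 pm

Calculate the shift:
Δλ = 2.4263 × (1 - cos(97°))
Δλ = 2.4263 × 1.1219
Δλ = 2.7220 pm

Final wavelength:
λ' = 21.0 + 2.7220 = 23.7220 pm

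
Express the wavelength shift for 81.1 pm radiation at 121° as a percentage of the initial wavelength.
4.5326%

Calculate the Compton shift:
Δλ = λ_C(1 - cos(121°))
Δλ = 2.4263 × (1 - cos(121°))
Δλ = 2.4263 × 1.5150
Δλ = 3.6760 pm

Percentage change:
(Δλ/λ₀) × 100 = (3.6760/81.1) × 100
= 4.5326%

(Intermediate values are shown rounded; full precision is carried through to the final answer.)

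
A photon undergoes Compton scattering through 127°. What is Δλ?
3.8865 pm

Using the Compton scattering formula:
Δλ = λ_C(1 - cos θ)

where λ_C = h/(m_e·c) ≈ 2.4263 pm is the Compton wavelength of an electron.

For θ = 127°:
cos(127°) = -0.6018
1 - cos(127°) = 1.6018

Δλ = 2.4263 × 1.6018
Δλ = 3.8865 pm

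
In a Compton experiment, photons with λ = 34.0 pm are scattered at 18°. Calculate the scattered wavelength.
34.1188 pm

Using the Compton scattering formula:
λ' = λ + Δλ = λ + λ_C(1 - cos θ)

Given:
- Initial wavelength λ = 34.0 pm
- Scattering angle θ = 18°
- Compton wavelength λ_C ≈ 2.4263 pm

Calculate the shift:
Δλ = 2.4263 × (1 - cos(18°))
Δλ = 2.4263 × 0.0489
Δλ = 0.1188 pm

Final wavelength:
λ' = 34.0 + 0.1188 = 34.1188 pm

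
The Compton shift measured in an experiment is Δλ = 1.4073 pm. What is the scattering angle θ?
65.17°

From the Compton formula Δλ = λ_C(1 - cos θ), we can solve for θ:

cos θ = 1 - Δλ/λ_C

Given:
- Δλ = 1.4073 pm
- λ_C = h/(m_e·c) ≈ 2.42631024 pm

cos θ = 1 - 1.4073/2.42631024
cos θ = 1 - 0.580017
cos θ = 0.419983

θ = arccos(0.419983)
θ = 65.17°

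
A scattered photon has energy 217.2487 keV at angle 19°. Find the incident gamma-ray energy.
222.4000 keV

Convert final energy to wavelength (hc ≈ 1239.842 keV·pm):
λ' = hc/E' = 1239.842 / 217.2487 = 5.7070 pm

Calculate the Compton shift:
Δλ = λ_C(1 - cos(19°))
Δλ = 2.4263 × (1 - cos(19°))
Δλ = 0.1322 pm

Initial wavelength:
λ = λ' - Δλ = 5.7070 - 0.1322 = 5.5748 pm

Initial energy:
E = hc/λ = 1239.842 / 5.5748 = 222.4000 keV

(Intermediate values are shown rounded; full precision is carried through to the final answer.)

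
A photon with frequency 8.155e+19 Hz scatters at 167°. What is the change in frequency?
4.614e+19 Hz (decrease)

Convert frequency to wavelength (c = 299792458 m/s):
λ₀ = c/f₀ = 299792458/8.155e+19 = 3.6761797e-12 m = 3.6762 pm

Calculate Compton shift:
Δλ = λ_C(1 - cos(167°)) = 4.7904 pm

Final wavelength:
λ' = λ₀ + Δλ = 3.6762 + 4.7904 = 8.4666 pm

Final frequency:
f' = c/λ' = 299792458/8.4666140e-12 = 3.5408778e+19 Hz

Frequency shift (decrease):
Δf = f₀ - f' = 8.155e+19 - 3.5408778e+19 = 4.614e+19 Hz

(Intermediate values are shown rounded; full precision is carried through to the final answer.)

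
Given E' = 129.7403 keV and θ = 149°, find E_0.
245.5000 keV

Convert final energy to wavelength (hc ≈ 1239.842 keV·pm):
λ' = hc/E' = 1239.842 / 129.7403 = 9.5563 pm

Calculate the Compton shift:
Δλ = λ_C(1 - cos(149°))
Δλ = 2.4263 × (1 - cos(149°))
Δλ = 4.5061 pm

Initial wavelength:
λ = λ' - Δλ = 9.5563 - 4.5061 = 5.0503 pm

Initial energy:
E = hc/λ = 1239.842 / 5.0503 = 245.5000 keV

(Intermediate values are shown rounded; full precision is carried through to the final answer.)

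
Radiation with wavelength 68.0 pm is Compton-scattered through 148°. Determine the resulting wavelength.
72.4839 pm

Using the Compton scattering formula:
λ' = λ + Δλ = λ + λ_C(1 - cos θ)

Given:
- Initial wavelength λ = 68.0 pm
- Scattering angle θ = 148°
- Compton wavelength λ_C ≈ 2.4263 pm

Calculate the shift:
Δλ = 2.4263 × (1 - cos(148°))
Δλ = 2.4263 × 1.8480
Δλ = 4.4839 pm

Final wavelength:
λ' = 68.0 + 4.4839 = 72.4839 pm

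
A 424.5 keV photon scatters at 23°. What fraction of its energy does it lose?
0.0619 (or 6.19%)

Calculate initial and final photon energies:

Initial: E₀ = 424.5 keV → λ₀ = 2.9207 pm
Compton shift: Δλ = 0.1929 pm
Final wavelength: λ' = 3.1136 pm
Final energy: E' = 398.2032 keV

Fractional energy loss:
(E₀ - E')/E₀ = (424.5000 - 398.2032)/424.5000
= 26.2968/424.5000
= 0.0619
= 6.19%

(Intermediate values are shown rounded; full precision is carried through to the final answer.)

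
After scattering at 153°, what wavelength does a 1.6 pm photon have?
6.1882 pm

Using the Compton scattering formula:
λ' = λ + Δλ = λ + λ_C(1 - cos θ)

Given:
- Initial wavelength λ = 1.6 pm
- Scattering angle θ = 153°
- Compton wavelength λ_C ≈ 2.4263 pm

Calculate the shift:
Δλ = 2.4263 × (1 - cos(153°))
Δλ = 2.4263 × 1.8910
Δλ = 4.5882 pm

Final wavelength:
λ' = 1.6 + 4.5882 = 6.1882 pm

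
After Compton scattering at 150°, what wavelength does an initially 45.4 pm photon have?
49.9276 pm

Using the Compton formula: λ' = λ + λ_C(1 − cos θ)

For θ = 150°, cos θ = -√3/2 (exact) ≈ -0.8660, so:
1 − cos 150° = 1 − (-√3/2) ≈ 1.8660

Δλ = λ_C × 1.8660 = 2.4263 × 1.8660 = 4.5276 pm

λ' = 45.4 + 4.5276 = 49.9276 pm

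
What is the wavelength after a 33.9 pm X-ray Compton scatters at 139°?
38.1575 pm

Using the Compton scattering formula:
λ' = λ + Δλ = λ + λ_C(1 - cos θ)

Given:
- Initial wavelength λ = 33.9 pm
- Scattering angle θ = 139°
- Compton wavelength λ_C ≈ 2.4263 pm

Calculate the shift:
Δλ = 2.4263 × (1 - cos(139°))
Δλ = 2.4263 × 1.7547
Δλ = 4.2575 pm

Final wavelength:
λ' = 33.9 + 4.2575 = 38.1575 pm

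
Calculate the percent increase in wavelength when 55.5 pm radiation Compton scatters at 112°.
6.0094%

Calculate the Compton shift:
Δλ = λ_C(1 - cos(112°))
Δλ = 2.4263 × (1 - cos(112°))
Δλ = 2.4263 × 1.3746
Δλ = 3.3352 pm

Percentage change:
(Δλ/λ₀) × 100 = (3.3352/55.5) × 100
= 6.0094%

(Intermediate values are shown rounded; full precision is carried through to the final answer.)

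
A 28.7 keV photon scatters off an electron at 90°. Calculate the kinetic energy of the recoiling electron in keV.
1.5262 keV

By energy conservation: K_e = E_initial - E_final

First find the scattered photon energy:
Initial wavelength: λ = hc/E = 43.2001 pm
Compton shift: Δλ = λ_C(1 - cos(90°)) = 2.4263 pm
Final wavelength: λ' = 43.2001 + 2.4263 = 45.6264 pm
Final photon energy: E' = hc/λ' = 27.1738 keV

Electron kinetic energy:
K_e = E - E' = 28.7000 - 27.1738 = 1.5262 keV

(Intermediate values are shown rounded; full precision is carried through to the final answer.)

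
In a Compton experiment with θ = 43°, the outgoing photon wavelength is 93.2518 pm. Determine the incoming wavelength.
92.6000 pm

From λ' = λ + Δλ, we have λ = λ' - Δλ

First calculate the Compton shift:
Δλ = λ_C(1 - cos θ)
Δλ = 2.4263 × (1 - cos(43°))
Δλ = 2.4263 × 0.2686
Δλ = 0.6518 pm

Initial wavelength:
λ = λ' - Δλ
λ = 93.2518 - 0.6518
λ = 92.6000 pm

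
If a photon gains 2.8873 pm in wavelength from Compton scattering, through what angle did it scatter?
100.95°

From the Compton formula Δλ = λ_C(1 - cos θ), we can solve for θ:

cos θ = 1 - Δλ/λ_C

Given:
- Δλ = 2.8873 pm
- λ_C = h/(m_e·c) ≈ 2.42631024 pm

cos θ = 1 - 2.8873/2.42631024
cos θ = 1 - 1.189996
cos θ = -0.189996

θ = arccos(-0.189996)
θ = 100.95°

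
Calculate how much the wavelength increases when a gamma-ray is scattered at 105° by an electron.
3.0543 pm

Using the Compton scattering formula:
Δλ = λ_C(1 - cos θ)

where λ_C = h/(m_e·c) ≈ 2.4263 pm is the Compton wavelength of an electron.

For θ = 105°:
cos(105°) = -0.2588
1 - cos(105°) = 1.2588

Δλ = 2.4263 × 1.2588
Δλ = 3.0543 pm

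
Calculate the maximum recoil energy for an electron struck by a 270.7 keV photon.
139.2599 keV

Maximum energy transfer occurs at θ = 180° (backscattering).

Initial photon: E₀ = 270.7 keV → λ₀ = 4.5801 pm

Maximum Compton shift (at 180°):
Δλ_max = 2λ_C = 2 × 2.4263 = 4.8526 pm

Final wavelength:
λ' = 4.5801 + 4.8526 = 9.4328 pm

Minimum photon energy (maximum energy to electron):
E'_min = hc/λ' = 131.4401 keV

Maximum electron kinetic energy:
K_max = E₀ - E'_min = 270.7000 - 131.4401 = 139.2599 keV

(Intermediate values are shown rounded; full precision is carried through to the final answer.)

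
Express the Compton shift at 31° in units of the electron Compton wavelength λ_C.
0.1428 λ_C

The Compton shift formula is:
Δλ = λ_C(1 - cos θ)

Dividing both sides by λ_C:
Δλ/λ_C = 1 - cos θ

For θ = 31°:
Δλ/λ_C = 1 - cos(31°)
Δλ/λ_C = 1 - 0.8572
Δλ/λ_C = 0.1428

This means the shift is 0.1428 × λ_C = 0.3466 pm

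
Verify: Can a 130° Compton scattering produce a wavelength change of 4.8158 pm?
No, inconsistent

Calculate the expected shift for θ = 130°:

Δλ_expected = λ_C(1 - cos(130°))
Δλ_expected = 2.4263 × (1 - cos(130°))
Δλ_expected = 2.4263 × 1.6428
Δλ_expected = 3.9859 pm

Given shift: 4.8158 pm
Expected shift: 3.9859 pm
Difference: 0.8298 pm

The values do not match. The given shift corresponds to θ ≈ 170.0°, not 130°.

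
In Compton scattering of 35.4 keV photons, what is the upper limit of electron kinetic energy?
4.3079 keV

Maximum energy transfer occurs at θ = 180° (backscattering).

Initial photon: E₀ = 35.4 keV → λ₀ = 35.0238 pm

Maximum Compton shift (at 180°):
Δλ_max = 2λ_C = 2 × 2.4263 = 4.8526 pm

Final wavelength:
λ' = 35.0238 + 4.8526 = 39.8764 pm

Minimum photon energy (maximum energy to electron):
E'_min = hc/λ' = 31.0921 keV

Maximum electron kinetic energy:
K_max = E₀ - E'_min = 35.4000 - 31.0921 = 4.3079 keV

(Intermediate values are shown rounded; full precision is carried through to the final answer.)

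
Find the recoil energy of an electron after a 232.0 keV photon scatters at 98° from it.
79.0866 keV

By energy conservation: K_e = E_initial - E_final

First find the scattered photon energy:
Initial wavelength: λ = hc/E = 5.3441 pm
Compton shift: Δλ = λ_C(1 - cos(98°)) = 2.7640 pm
Final wavelength: λ' = 5.3441 + 2.7640 = 8.1081 pm
Final photon energy: E' = hc/λ' = 152.9134 keV

Electron kinetic energy:
K_e = E - E' = 232.0000 - 152.9134 = 79.0866 keV

(Intermediate values are shown rounded; full precision is carried through to the final answer.)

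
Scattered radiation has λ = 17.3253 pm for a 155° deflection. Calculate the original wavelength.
12.7000 pm

From λ' = λ + Δλ, we have λ = λ' - Δλ

First calculate the Compton shift:
Δλ = λ_C(1 - cos θ)
Δλ = 2.4263 × (1 - cos(155°))
Δλ = 2.4263 × 1.9063
Δλ = 4.6253 pm

Initial wavelength:
λ = λ' - Δλ
λ = 17.3253 - 4.6253
λ = 12.7000 pm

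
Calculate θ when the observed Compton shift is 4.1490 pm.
135.24°

From the Compton formula Δλ = λ_C(1 - cos θ), we can solve for θ:

cos θ = 1 - Δλ/λ_C

Given:
- Δλ = 4.1490 pm
- λ_C = h/(m_e·c) ≈ 2.42631024 pm

cos θ = 1 - 4.1490/2.42631024
cos θ = 1 - 1.710004
cos θ = -0.710004

θ = arccos(-0.710004)
θ = 135.24°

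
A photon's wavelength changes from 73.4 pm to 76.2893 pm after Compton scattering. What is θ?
101.00°

First find the wavelength shift:
Δλ = λ' - λ = 76.2893 - 73.4 = 2.8893 pm

Using Δλ = λ_C(1 - cos θ), with λ_C = h/(m_e·c) ≈ 2.42631024 pm:
cos θ = 1 - Δλ/λ_C
cos θ = 1 - 2.8893/2.42631024
cos θ = -0.190821

θ = arccos(-0.190821)
θ = 101.00°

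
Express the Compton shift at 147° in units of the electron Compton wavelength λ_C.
1.8387 λ_C

The Compton shift formula is:
Δλ = λ_C(1 - cos θ)

Dividing both sides by λ_C:
Δλ/λ_C = 1 - cos θ

For θ = 147°:
Δλ/λ_C = 1 - cos(147°)
Δλ/λ_C = 1 - -0.8387
Δλ/λ_C = 1.8387

This means the shift is 1.8387 × λ_C = 4.4612 pm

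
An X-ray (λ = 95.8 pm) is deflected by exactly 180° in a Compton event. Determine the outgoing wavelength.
100.6526 pm

Using the Compton formula: λ' = λ + λ_C(1 − cos θ)

For θ = 180°, cos θ = -1 (exact) = -1.0000, so:
1 − cos 180° = 1 − (-1) = 2.0000

Δλ = λ_C × 2.0000 = 2.4263 × 2.0000 = 4.8526 pm

λ' = 95.8 + 4.8526 = 100.6526 pm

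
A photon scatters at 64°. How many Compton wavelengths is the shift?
0.5616 λ_C

The Compton shift formula is:
Δλ = λ_C(1 - cos θ)

Dividing both sides by λ_C:
Δλ/λ_C = 1 - cos θ

For θ = 64°:
Δλ/λ_C = 1 - cos(64°)
Δλ/λ_C = 1 - 0.4384
Δλ/λ_C = 0.5616

This means the shift is 0.5616 × λ_C = 1.3627 pm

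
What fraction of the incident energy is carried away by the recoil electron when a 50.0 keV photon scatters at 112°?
0.1186 (or 11.86%)

Calculate initial and final photon energies:

Initial: E₀ = 50.0 keV → λ₀ = 24.7968 pm
Compton shift: Δλ = 3.3352 pm
Final wavelength: λ' = 28.1321 pm
Final energy: E' = 44.0722 keV

Fractional energy loss:
(E₀ - E')/E₀ = (50.0000 - 44.0722)/50.0000
= 5.9278/50.0000
= 0.1186
= 11.86%

(Intermediate values are shown rounded; full precision is carried through to the final answer.)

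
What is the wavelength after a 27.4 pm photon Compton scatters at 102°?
30.3308 pm

Using the Compton scattering formula:
λ' = λ + Δλ = λ + λ_C(1 - cos θ)

Given:
- Initial wavelength λ = 27.4 pm
- Scattering angle θ = 102°
- Compton wavelength λ_C ≈ 2.4263 pm

Calculate the shift:
Δλ = 2.4263 × (1 - cos(102°))
Δλ = 2.4263 × 1.2079
Δλ = 2.9308 pm

Final wavelength:
λ' = 27.4 + 2.9308 = 30.3308 pm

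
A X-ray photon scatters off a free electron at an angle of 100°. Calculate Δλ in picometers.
2.8476 pm

Using the Compton scattering formula:
Δλ = λ_C(1 - cos θ)

where λ_C = h/(m_e·c) ≈ 2.4263 pm is the Compton wavelength of an electron.

For θ = 100°:
cos(100°) = -0.1736
1 - cos(100°) = 1.1736

Δλ = 2.4263 × 1.1736
Δλ = 2.8476 pm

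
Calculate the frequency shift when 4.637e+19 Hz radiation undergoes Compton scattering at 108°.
1.528e+19 Hz (decrease)

Convert frequency to wavelength (c = 299792458 m/s):
λ₀ = c/f₀ = 299792458/4.637e+19 = 6.4652245e-12 m = 6.4652 pm

Calculate Compton shift:
Δλ = λ_C(1 - cos(108°)) = 3.1761 pm

Final wavelength:
λ' = λ₀ + Δλ = 6.4652 + 3.1761 = 9.6413 pm

Final frequency:
f' = c/λ' = 299792458/9.6413058e-12 = 3.1094591e+19 Hz

Frequency shift (decrease):
Δf = f₀ - f' = 4.637e+19 - 3.1094591e+19 = 1.528e+19 Hz

(Intermediate values are shown rounded; full precision is carried through to the final answer.)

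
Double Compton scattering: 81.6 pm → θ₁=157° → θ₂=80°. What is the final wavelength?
88.2647 pm

Apply Compton shift twice:

First scattering at θ₁ = 157°:
Δλ₁ = λ_C(1 - cos(157°))
Δλ₁ = 2.4263 × 1.9205
Δλ₁ = 4.6597 pm

After first scattering:
λ₁ = 81.6 + 4.6597 = 86.2597 pm

Second scattering at θ₂ = 80°:
Δλ₂ = λ_C(1 - cos(80°))
Δλ₂ = 2.4263 × 0.8264
Δλ₂ = 2.0050 pm

Final wavelength:
λ₂ = 86.2597 + 2.0050 = 88.2647 pm

Total shift: Δλ_total = 4.6597 + 2.0050 = 6.6647 pm

(Intermediate values are shown rounded; full precision is carried through to the final answer.)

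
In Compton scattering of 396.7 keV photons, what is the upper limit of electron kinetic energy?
241.2926 keV

Maximum energy transfer occurs at θ = 180° (backscattering).

Initial photon: E₀ = 396.7 keV → λ₀ = 3.1254 pm

Maximum Compton shift (at 180°):
Δλ_max = 2λ_C = 2 × 2.4263 = 4.8526 pm

Final wavelength:
λ' = 3.1254 + 4.8526 = 7.9780 pm

Minimum photon energy (maximum energy to electron):
E'_min = hc/λ' = 155.4074 keV

Maximum electron kinetic energy:
K_max = E₀ - E'_min = 396.7000 - 155.4074 = 241.2926 keV

(Intermediate values are shown rounded; full precision is carried through to the final answer.)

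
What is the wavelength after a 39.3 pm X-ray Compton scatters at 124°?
43.0831 pm

Using the Compton scattering formula:
λ' = λ + Δλ = λ + λ_C(1 - cos θ)

Given:
- Initial wavelength λ = 39.3 pm
- Scattering angle θ = 124°
- Compton wavelength λ_C ≈ 2.4263 pm

Calculate the shift:
Δλ = 2.4263 × (1 - cos(124°))
Δλ = 2.4263 × 1.5592
Δλ = 3.7831 pm

Final wavelength:
λ' = 39.3 + 3.7831 = 43.0831 pm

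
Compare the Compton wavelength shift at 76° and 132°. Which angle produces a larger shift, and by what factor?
132° produces the larger shift by a factor of 2.202

Calculate both shifts using Δλ = λ_C(1 - cos θ):

For θ₁ = 76°:
Δλ₁ = 2.4263 × (1 - cos(76°))
Δλ₁ = 2.4263 × 0.7581
Δλ₁ = 1.8393 pm

For θ₂ = 132°:
Δλ₂ = 2.4263 × (1 - cos(132°))
Δλ₂ = 2.4263 × 1.6691
Δλ₂ = 4.0498 pm

The 132° angle produces the larger shift.
Ratio: 4.0498/1.8393 = 2.202

(Intermediate values are shown rounded; full precision is carried through to the final answer.)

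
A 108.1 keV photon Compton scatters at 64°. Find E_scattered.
96.6205 keV

First convert energy to wavelength:
λ = hc/E, with hc ≈ 1239.842 keV·pm (i.e. 1239.842 eV·nm)

For E = 108.1 keV = 108100 eV:
λ = 1239.842 keV·pm / 108.1 keV
λ = 11.4694 pm

Calculate the Compton shift:
Δλ = λ_C(1 - cos(64°)) = 2.4263 × 0.5616
Δλ = 1.3627 pm

Final wavelength:
λ' = 11.4694 + 1.3627 = 12.8321 pm

Final energy:
E' = hc/λ' = 1239.842 / 12.8321 = 96.6205 keV

(Intermediate values are shown rounded; full precision is carried through to the final answer.)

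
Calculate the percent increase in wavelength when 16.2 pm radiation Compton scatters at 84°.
13.4117%

Calculate the Compton shift:
Δλ = λ_C(1 - cos(84°))
Δλ = 2.4263 × (1 - cos(84°))
Δλ = 2.4263 × 0.8955
Δλ = 2.1727 pm

Percentage change:
(Δλ/λ₀) × 100 = (2.1727/16.2) × 100
= 13.4117%

(Intermediate values are shown rounded; full precision is carried through to the final answer.)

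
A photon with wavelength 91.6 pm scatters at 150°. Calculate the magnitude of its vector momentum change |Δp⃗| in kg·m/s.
1.3646e-23 kg·m/s

Photon momentum magnitude is p = h/λ.

Initial momentum:
p₀ = h/λ = 6.6261e-34/9.1600e-11 = 7.2337e-24 kg·m/s

After scattering:
λ' = λ + Δλ = 91.6 + 4.5276 = 96.1276 pm
p' = h/λ' = 6.6261e-34/9.6128e-11 = 6.8930e-24 kg·m/s

Momentum is a vector; the scattered photon's direction makes angle θ = 150° with the incident direction. The magnitude of the vector change Δp⃗ = p⃗₀ − p⃗' is found from the law of cosines:
|Δp⃗|² = p₀² + p'² − 2p₀p'cos θ
|Δp⃗|² = (7.2337e-24)² + (6.8930e-24)² − 2·7.2337e-24·6.8930e-24·cos(150°)
|Δp⃗| = 1.3646e-23 kg·m/s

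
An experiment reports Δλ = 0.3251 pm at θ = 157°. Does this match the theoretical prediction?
No, inconsistent

Calculate the expected shift for θ = 157°:

Δλ_expected = λ_C(1 - cos(157°))
Δλ_expected = 2.4263 × (1 - cos(157°))
Δλ_expected = 2.4263 × 1.9205
Δλ_expected = 4.6597 pm

Given shift: 0.3251 pm
Expected shift: 4.6597 pm
Difference: 4.3347 pm

The values do not match. The given shift corresponds to θ ≈ 30.0°, not 157°.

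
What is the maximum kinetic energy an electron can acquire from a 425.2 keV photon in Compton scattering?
265.6019 keV

Maximum energy transfer occurs at θ = 180° (backscattering).

Initial photon: E₀ = 425.2 keV → λ₀ = 2.9159 pm

Maximum Compton shift (at 180°):
Δλ_max = 2λ_C = 2 × 2.4263 = 4.8526 pm

Final wavelength:
λ' = 2.9159 + 4.8526 = 7.7685 pm

Minimum photon energy (maximum energy to electron):
E'_min = hc/λ' = 159.5981 keV

Maximum electron kinetic energy:
K_max = E₀ - E'_min = 425.2000 - 159.5981 = 265.6019 keV

(Intermediate values are shown rounded; full precision is carried through to the final answer.)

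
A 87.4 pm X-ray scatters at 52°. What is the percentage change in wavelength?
1.0670%

Calculate the Compton shift:
Δλ = λ_C(1 - cos(52°))
Δλ = 2.4263 × (1 - cos(52°))
Δλ = 2.4263 × 0.3843
Δλ = 0.9325 pm

Percentage change:
(Δλ/λ₀) × 100 = (0.9325/87.4) × 100
= 1.0670%

(Intermediate values are shown rounded; full precision is carried through to the final answer.)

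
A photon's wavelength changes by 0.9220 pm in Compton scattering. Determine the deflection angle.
51.68°

From the Compton formula Δλ = λ_C(1 - cos θ), we can solve for θ:

cos θ = 1 - Δλ/λ_C

Given:
- Δλ = 0.9220 pm
- λ_C = h/(m_e·c) ≈ 2.42631024 pm

cos θ = 1 - 0.9220/2.42631024
cos θ = 1 - 0.380001
cos θ = 0.619999

θ = arccos(0.619999)
θ = 51.68°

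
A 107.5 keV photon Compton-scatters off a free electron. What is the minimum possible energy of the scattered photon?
75.6646 keV (at θ = 180°)

The scattered photon has minimum energy when its wavelength is maximum, i.e., when the Compton shift Δλ = λ_C(1 − cos θ) is maximum. This occurs at θ = 180° (backscattering), giving Δλ_max = 2λ_C = 4.8526 pm.

Initial wavelength: λ₀ = hc/E₀ = 11.5334 pm
Maximum final wavelength: λ'_max = λ₀ + 2λ_C = 11.5334 + 4.8526 = 16.3860 pm
Minimum final energy: E'_min = hc/λ'_max = 75.6646 keV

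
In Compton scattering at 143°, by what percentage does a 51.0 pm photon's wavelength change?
8.5570%

Calculate the Compton shift:
Δλ = λ_C(1 - cos(143°))
Δλ = 2.4263 × (1 - cos(143°))
Δλ = 2.4263 × 1.7986
Δλ = 4.3640 pm

Percentage change:
(Δλ/λ₀) × 100 = (4.3640/51.0) × 100
= 8.5570%

(Intermediate values are shown rounded; full precision is carried through to the final answer.)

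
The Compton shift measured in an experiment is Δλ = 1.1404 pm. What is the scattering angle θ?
58.00°

From the Compton formula Δλ = λ_C(1 - cos θ), we can solve for θ:

cos θ = 1 - Δλ/λ_C

Given:
- Δλ = 1.1404 pm
- λ_C = h/(m_e·c) ≈ 2.42631024 pm

cos θ = 1 - 1.1404/2.42631024
cos θ = 1 - 0.470014
cos θ = 0.529986

θ = arccos(0.529986)
θ = 58.00°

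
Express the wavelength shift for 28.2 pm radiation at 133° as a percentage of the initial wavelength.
14.4718%

Calculate the Compton shift:
Δλ = λ_C(1 - cos(133°))
Δλ = 2.4263 × (1 - cos(133°))
Δλ = 2.4263 × 1.6820
Δλ = 4.0810 pm

Percentage change:
(Δλ/λ₀) × 100 = (4.0810/28.2) × 100
= 14.4718%

(Intermediate values are shown rounded; full precision is carried through to the final answer.)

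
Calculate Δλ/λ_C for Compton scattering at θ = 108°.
1.3090 λ_C

The Compton shift formula is:
Δλ = λ_C(1 - cos θ)

Dividing both sides by λ_C:
Δλ/λ_C = 1 - cos θ

For θ = 108°:
Δλ/λ_C = 1 - cos(108°)
Δλ/λ_C = 1 - -0.3090
Δλ/λ_C = 1.3090

This means the shift is 1.3090 × λ_C = 3.1761 pm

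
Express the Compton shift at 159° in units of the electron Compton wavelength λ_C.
1.9336 λ_C

The Compton shift formula is:
Δλ = λ_C(1 - cos θ)

Dividing both sides by λ_C:
Δλ/λ_C = 1 - cos θ

For θ = 159°:
Δλ/λ_C = 1 - cos(159°)
Δλ/λ_C = 1 - -0.9336
Δλ/λ_C = 1.9336

This means the shift is 1.9336 × λ_C = 4.6915 pm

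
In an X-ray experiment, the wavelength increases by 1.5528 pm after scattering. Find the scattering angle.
68.90°

From the Compton formula Δλ = λ_C(1 - cos θ), we can solve for θ:

cos θ = 1 - Δλ/λ_C

Given:
- Δλ = 1.5528 pm
- λ_C = h/(m_e·c) ≈ 2.42631024 pm

cos θ = 1 - 1.5528/2.42631024
cos θ = 1 - 0.639984
cos θ = 0.360016

θ = arccos(0.360016)
θ = 68.90°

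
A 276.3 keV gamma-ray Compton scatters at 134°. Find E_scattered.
144.1833 keV

First convert energy to wavelength:
λ = hc/E, with hc ≈ 1239.842 keV·pm (i.e. 1239.842 eV·nm)

For E = 276.3 keV = 276300 eV:
λ = 1239.842 keV·pm / 276.3 keV
λ = 4.4873 pm

Calculate the Compton shift:
Δλ = λ_C(1 - cos(134°)) = 2.4263 × 1.6947
Δλ = 4.1118 pm

Final wavelength:
λ' = 4.4873 + 4.1118 = 8.5991 pm

Final energy:
E' = hc/λ' = 1239.842 / 8.5991 = 144.1833 keV

(Intermediate values are shown rounded; full precision is carried through to the final answer.)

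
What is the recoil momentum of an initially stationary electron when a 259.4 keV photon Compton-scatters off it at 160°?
2.0566e-22 kg·m/s

The electron is initially at rest, so by conservation of momentum:
p⃗_e = p⃗₀ − p⃗'  (incident photon momentum minus scattered photon momentum)

Photon momentum magnitudes (p = h/λ = E/c):
λ₀ = hc/E₀ = 4.7797 pm → p₀ = h/λ₀ = 1.3863e-22 kg·m/s
Δλ = λ_C(1 − cos 160°) = 4.7063 pm
λ' = 9.4859 pm → p' = h/λ' = 6.9851e-23 kg·m/s

The scattered photon makes angle θ = 160° with the incident direction, so by the law of cosines:
|p⃗_e|² = p₀² + p'² − 2p₀p'cos θ
|p⃗_e|² = (1.3863e-22)² + (6.9851e-23)² − 2·1.3863e-22·6.9851e-23·cos(160°)
|p⃗_e| = 2.0566e-22 kg·m/s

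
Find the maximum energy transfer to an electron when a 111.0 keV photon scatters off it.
33.6181 keV

Maximum energy transfer occurs at θ = 180° (backscattering).

Initial photon: E₀ = 111.0 keV → λ₀ = 11.1697 pm

Maximum Compton shift (at 180°):
Δλ_max = 2λ_C = 2 × 2.4263 = 4.8526 pm

Final wavelength:
λ' = 11.1697 + 4.8526 = 16.0224 pm

Minimum photon energy (maximum energy to electron):
E'_min = hc/λ' = 77.3819 keV

Maximum electron kinetic energy:
K_max = E₀ - E'_min = 111.0000 - 77.3819 = 33.6181 keV

(Intermediate values are shown rounded; full precision is carried through to the final answer.)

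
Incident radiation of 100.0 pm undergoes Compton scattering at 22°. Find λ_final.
100.1767 pm

Using the Compton scattering formula:
λ' = λ + Δλ = λ + λ_C(1 - cos θ)

Given:
- Initial wavelength λ = 100.0 pm
- Scattering angle θ = 22°
- Compton wavelength λ_C ≈ 2.4263 pm

Calculate the shift:
Δλ = 2.4263 × (1 - cos(22°))
Δλ = 2.4263 × 0.0728
Δλ = 0.1767 pm

Final wavelength:
λ' = 100.0 + 0.1767 = 100.1767 pm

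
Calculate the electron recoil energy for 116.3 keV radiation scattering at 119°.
29.3749 keV

By energy conservation: K_e = E_initial - E_final

First find the scattered photon energy:
Initial wavelength: λ = hc/E = 10.6607 pm
Compton shift: Δλ = λ_C(1 - cos(119°)) = 3.6026 pm
Final wavelength: λ' = 10.6607 + 3.6026 = 14.2633 pm
Final photon energy: E' = hc/λ' = 86.9251 keV

Electron kinetic energy:
K_e = E - E' = 116.3000 - 86.9251 = 29.3749 keV

(Intermediate values are shown rounded; full precision is carried through to the final answer.)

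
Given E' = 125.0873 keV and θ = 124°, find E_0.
202.3001 keV

Convert final energy to wavelength (hc ≈ 1239.842 keV·pm):
λ' = hc/E' = 1239.842 / 125.0873 = 9.9118 pm

Calculate the Compton shift:
Δλ = λ_C(1 - cos(124°))
Δλ = 2.4263 × (1 - cos(124°))
Δλ = 3.7831 pm

Initial wavelength:
λ = λ' - Δλ = 9.9118 - 3.7831 = 6.1287 pm

Initial energy:
E = hc/λ = 1239.842 / 6.1287 = 202.3001 keV

(Intermediate values are shown rounded; full precision is carried through to the final answer.)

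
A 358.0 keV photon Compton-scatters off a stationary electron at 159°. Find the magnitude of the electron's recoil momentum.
2.6877e-22 kg·m/s

The electron is initially at rest, so by conservation of momentum:
p⃗_e = p⃗₀ − p⃗'  (incident photon momentum minus scattered photon momentum)

Photon momentum magnitudes (p = h/λ = E/c):
λ₀ = hc/E₀ = 3.4632 pm → p₀ = h/λ₀ = 1.9133e-22 kg·m/s
Δλ = λ_C(1 − cos 159°) = 4.6915 pm
λ' = 8.1547 pm → p' = h/λ' = 8.1254e-23 kg·m/s

The scattered photon makes angle θ = 159° with the incident direction, so by the law of cosines:
|p⃗_e|² = p₀² + p'² − 2p₀p'cos θ
|p⃗_e|² = (1.9133e-22)² + (8.1254e-23)² − 2·1.9133e-22·8.1254e-23·cos(159°)
|p⃗_e| = 2.6877e-22 kg·m/s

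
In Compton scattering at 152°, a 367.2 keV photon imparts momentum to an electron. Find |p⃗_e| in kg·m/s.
2.7270e-22 kg·m/s

The electron is initially at rest, so by conservation of momentum:
p⃗_e = p⃗₀ − p⃗'  (incident photon momentum minus scattered photon momentum)

Photon momentum magnitudes (p = h/λ = E/c):
λ₀ = hc/E₀ = 3.3765 pm → p₀ = h/λ₀ = 1.9624e-22 kg·m/s
Δλ = λ_C(1 − cos 152°) = 4.5686 pm
λ' = 7.9451 pm → p' = h/λ' = 8.3398e-23 kg·m/s

The scattered photon makes angle θ = 152° with the incident direction, so by the law of cosines:
|p⃗_e|² = p₀² + p'² − 2p₀p'cos θ
|p⃗_e|² = (1.9624e-22)² + (8.3398e-23)² − 2·1.9624e-22·8.3398e-23·cos(152°)
|p⃗_e| = 2.7270e-22 kg·m/s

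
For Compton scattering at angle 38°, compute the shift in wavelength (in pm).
0.5144 pm

Using the Compton scattering formula:
Δλ = λ_C(1 - cos θ)

where λ_C = h/(m_e·c) ≈ 2.4263 pm is the Compton wavelength of an electron.

For θ = 38°:
cos(38°) = 0.7880
1 - cos(38°) = 0.2120

Δλ = 2.4263 × 0.2120
Δλ = 0.5144 pm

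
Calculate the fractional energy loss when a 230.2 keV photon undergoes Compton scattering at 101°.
0.3491 (or 34.91%)

Calculate initial and final photon energies:

Initial: E₀ = 230.2 keV → λ₀ = 5.3859 pm
Compton shift: Δλ = 2.8893 pm
Final wavelength: λ' = 8.2752 pm
Final energy: E' = 149.8261 keV

Fractional energy loss:
(E₀ - E')/E₀ = (230.2000 - 149.8261)/230.2000
= 80.3739/230.2000
= 0.3491
= 34.91%

(Intermediate values are shown rounded; full precision is carried through to the final answer.)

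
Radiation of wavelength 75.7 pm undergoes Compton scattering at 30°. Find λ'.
76.0251 pm

Using the Compton formula: λ' = λ + λ_C(1 − cos θ)

For θ = 30°, cos θ = √3/2 (exact) ≈ 0.8660, so:
1 − cos 30° = 1 − (√3/2) ≈ 0.1340

Δλ = λ_C × 0.1340 = 2.4263 × 0.1340 = 0.3251 pm

λ' = 75.7 + 0.3251 = 76.0251 pm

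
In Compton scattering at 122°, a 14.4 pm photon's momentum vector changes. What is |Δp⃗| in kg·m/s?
7.2386e-23 kg·m/s

Photon momentum magnitude is p = h/λ.

Initial momentum:
p₀ = h/λ = 6.6261e-34/1.4400e-11 = 4.6014e-23 kg·m/s

After scattering:
λ' = λ + Δλ = 14.4 + 3.7121 = 18.1121 pm
p' = h/λ' = 6.6261e-34/1.8112e-11 = 3.6584e-23 kg·m/s

Momentum is a vector; the scattered photon's direction makes angle θ = 122° with the incident direction. The magnitude of the vector change Δp⃗ = p⃗₀ − p⃗' is found from the law of cosines:
|Δp⃗|² = p₀² + p'² − 2p₀p'cos θ
|Δp⃗|² = (4.6014e-23)² + (3.6584e-23)² − 2·4.6014e-23·3.6584e-23·cos(122°)
|Δp⃗| = 7.2386e-23 kg·m/s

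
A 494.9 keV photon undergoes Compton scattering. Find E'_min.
168.5058 keV (at θ = 180°)

The scattered photon has minimum energy when its wavelength is maximum, i.e., when the Compton shift Δλ = λ_C(1 − cos θ) is maximum. This occurs at θ = 180° (backscattering), giving Δλ_max = 2λ_C = 4.8526 pm.

Initial wavelength: λ₀ = hc/E₀ = 2.5052 pm
Maximum final wavelength: λ'_max = λ₀ + 2λ_C = 2.5052 + 4.8526 = 7.3579 pm
Minimum final energy: E'_min = hc/λ'_max = 168.5058 keV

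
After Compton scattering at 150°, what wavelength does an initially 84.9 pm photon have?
89.4276 pm

Using the Compton formula: λ' = λ + λ_C(1 − cos θ)

For θ = 150°, cos θ = -√3/2 (exact) ≈ -0.8660, so:
1 − cos 150° = 1 − (-√3/2) ≈ 1.8660

Δλ = λ_C × 1.8660 = 2.4263 × 1.8660 = 4.5276 pm

λ' = 84.9 + 4.5276 = 89.4276 pm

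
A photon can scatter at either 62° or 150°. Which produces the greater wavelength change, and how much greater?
150° produces the larger shift by a factor of 3.517

Calculate both shifts using Δλ = λ_C(1 - cos θ):

For θ₁ = 62°:
Δλ₁ = 2.4263 × (1 - cos(62°))
Δλ₁ = 2.4263 × 0.5305
Δλ₁ = 1.2872 pm

For θ₂ = 150°:
Δλ₂ = 2.4263 × (1 - cos(150°))
Δλ₂ = 2.4263 × 1.8660
Δλ₂ = 4.5276 pm

The 150° angle produces the larger shift.
Ratio: 4.5276/1.2872 = 3.517

(Intermediate values are shown rounded; full precision is carried through to the final answer.)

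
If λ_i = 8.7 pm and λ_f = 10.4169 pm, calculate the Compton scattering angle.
73.00°

First find the wavelength shift:
Δλ = λ' - λ = 10.4169 - 8.7 = 1.7169 pm

Using Δλ = λ_C(1 - cos θ), with λ_C = h/(m_e·c) ≈ 2.42631024 pm:
cos θ = 1 - Δλ/λ_C
cos θ = 1 - 1.7169/2.42631024
cos θ = 0.292382

θ = arccos(0.292382)
θ = 73.00°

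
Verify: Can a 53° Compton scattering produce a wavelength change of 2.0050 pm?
No, inconsistent

Calculate the expected shift for θ = 53°:

Δλ_expected = λ_C(1 - cos(53°))
Δλ_expected = 2.4263 × (1 - cos(53°))
Δλ_expected = 2.4263 × 0.3982
Δλ_expected = 0.9661 pm

Given shift: 2.0050 pm
Expected shift: 0.9661 pm
Difference: 1.0389 pm

The values do not match. The given shift corresponds to θ ≈ 80.0°, not 53°.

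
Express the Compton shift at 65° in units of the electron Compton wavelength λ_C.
0.5774 λ_C

The Compton shift formula is:
Δλ = λ_C(1 - cos θ)

Dividing both sides by λ_C:
Δλ/λ_C = 1 - cos θ

For θ = 65°:
Δλ/λ_C = 1 - cos(65°)
Δλ/λ_C = 1 - 0.4226
Δλ/λ_C = 0.5774

This means the shift is 0.5774 × λ_C = 1.4009 pm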